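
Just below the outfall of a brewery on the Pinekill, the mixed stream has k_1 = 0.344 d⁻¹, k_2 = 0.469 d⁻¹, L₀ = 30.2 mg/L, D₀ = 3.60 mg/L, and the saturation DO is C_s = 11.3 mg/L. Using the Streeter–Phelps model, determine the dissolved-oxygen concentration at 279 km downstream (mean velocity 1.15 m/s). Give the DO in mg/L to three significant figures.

DO ≈ 0.971 mg/L

Travel time t = x/v = 279 km / (1.15 m/s) = 279000 m / 1.15 m/s = 242600 s = 2.808 d.
k_1 L₀/(k_2−k_1) = 0.344×30.2/(0.469−0.344) = 10.39/0.1250 = 83.11 mg/L.
e^(−k_1 t) = e^(−0.344×2.808) = 0.3806; e^(−k_2 t) = e^(−0.469×2.808) = 0.2680.
D = 83.11 × (0.3806 − 0.2680) + 3.60 × 0.2680 = 9.364 + 0.9646 = 10.33 mg/L.
DO = C_s − D = 11.3 − 10.33 = 0.9713 mg/L.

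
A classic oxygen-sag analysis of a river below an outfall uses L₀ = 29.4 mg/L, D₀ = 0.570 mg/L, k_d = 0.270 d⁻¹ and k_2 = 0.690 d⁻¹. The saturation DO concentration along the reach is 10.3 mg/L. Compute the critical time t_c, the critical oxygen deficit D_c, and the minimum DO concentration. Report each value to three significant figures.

t_c ≈ 2.16 d; D_c ≈ 6.42 mg/L; min DO ≈ 3.88 mg/L

t_c = [1/(k_2−k_d)] ln[(k_2/k_d)(1 − D₀(k_2−k_d)/(k_d L₀))]
= [1/(0.690−0.270)] ln[(0.690/0.270)(1 − 0.570×0.4200/(0.270×29.4))]
= (1/0.4200) ln[2.556 × 0.9698] = 2.381 × ln(2.478) = 2.381 × 0.9076 = 2.161 d.
L(t_c) = L₀ e^(−k_d t_c) = 29.4 × 0.5579 = 16.40 mg/L, and at the critical point k_2 D_c = k_d L, so D_c = (0.270/0.690) × 16.40 = 6.419 mg/L.
Minimum DO = C_s − D_c = 10.3 − 6.419 = 3.881 mg/L.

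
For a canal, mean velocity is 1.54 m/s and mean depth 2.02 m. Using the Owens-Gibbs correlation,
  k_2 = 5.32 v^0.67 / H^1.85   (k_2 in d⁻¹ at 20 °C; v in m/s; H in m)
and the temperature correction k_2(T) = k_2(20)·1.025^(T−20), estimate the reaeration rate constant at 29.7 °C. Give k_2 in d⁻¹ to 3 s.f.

k_2(20) = 5.32 × 1.54^0.67 / 2.02^1.85 = 5.32 × 1.335 / 3.672 = 1.935 d⁻¹.
k_2(29.7) = 1.935 × 1.025^(29.7−20) = 1.935 × 1.271 = 2.459 d⁻¹.

k_2 ≈ 2.46 d⁻¹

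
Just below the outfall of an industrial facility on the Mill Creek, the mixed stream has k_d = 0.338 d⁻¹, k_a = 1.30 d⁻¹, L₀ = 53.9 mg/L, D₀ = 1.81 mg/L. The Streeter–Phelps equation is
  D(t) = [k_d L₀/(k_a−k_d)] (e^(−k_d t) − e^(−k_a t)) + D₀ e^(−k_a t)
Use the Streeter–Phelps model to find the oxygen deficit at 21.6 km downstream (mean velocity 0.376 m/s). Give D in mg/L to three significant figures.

Travel time t = x/v = 21.6 km / (0.376 m/s) = 21600 m / 0.376 m/s = 57450 s = 0.6649 d.
k_d L₀/(k_a−k_d) = 0.338×53.9/(1.30−0.338) = 18.22/0.9620 = 18.94 mg/L.
e^(−k_d t) = e^(−0.338×0.6649) = 0.7987; e^(−k_a t) = e^(−1.30×0.6649) = 0.4213.
D = 18.94 × (0.7987 − 0.4213) + 1.81 × 0.4213 = 7.147 + 0.7626 = 7.910 mg/L.

D ≈ 7.91 mg/L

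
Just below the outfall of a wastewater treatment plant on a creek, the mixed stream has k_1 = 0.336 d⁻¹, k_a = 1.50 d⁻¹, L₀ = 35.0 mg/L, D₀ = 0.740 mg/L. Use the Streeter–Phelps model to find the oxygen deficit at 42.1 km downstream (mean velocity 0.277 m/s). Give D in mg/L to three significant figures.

Travel time t = x/v = 42.1 km / (0.277 m/s) = 42100 m / 0.277 m/s = 152000 s = 1.759 d.
k_1 L₀/(k_a−k_1) = 0.336×35.0/(1.50−0.336) = 11.76/1.164 = 10.10 mg/L.
e^(−k_1 t) = e^(−0.336×1.759) = 0.5537; e^(−k_a t) = e^(−1.50×1.759) = 0.07146.
D = 10.10 × (0.5537 − 0.07146) + 0.740 × 0.07146 = 4.873 + 0.05288 = 4.925 mg/L.

D ≈ 4.93 mg/L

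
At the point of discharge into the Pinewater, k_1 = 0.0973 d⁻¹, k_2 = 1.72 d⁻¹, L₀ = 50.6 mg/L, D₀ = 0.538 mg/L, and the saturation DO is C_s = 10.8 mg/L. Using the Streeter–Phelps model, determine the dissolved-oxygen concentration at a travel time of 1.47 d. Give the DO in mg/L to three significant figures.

k_1 L₀/(k_2−k_1) = 0.0973×50.6/(1.72−0.0973) = 4.923/1.623 = 3.034 mg/L.
e^(−k_1 t) = e^(−0.0973×1.470) = 0.8667; e^(−k_2 t) = e^(−1.72×1.470) = 0.07979.
D = 3.034 × (0.8667 − 0.07979) + 0.538 × 0.07979 = 2.388 + 0.04293 = 2.431 mg/L.
DO = C_s − D = 10.8 − 2.431 = 8.369 mg/L.

DO ≈ 8.37 mg/L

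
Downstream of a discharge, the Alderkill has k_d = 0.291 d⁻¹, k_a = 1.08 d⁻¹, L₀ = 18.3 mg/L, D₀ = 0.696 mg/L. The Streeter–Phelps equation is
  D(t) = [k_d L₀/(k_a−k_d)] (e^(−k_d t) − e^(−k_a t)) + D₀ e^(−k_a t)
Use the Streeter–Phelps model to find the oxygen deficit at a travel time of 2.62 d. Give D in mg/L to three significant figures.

D ≈ 2.79 mg/L

k_d L₀/(k_a−k_d) = 0.291×18.3/(1.08−0.291) = 5.325/0.7890 = 6.749 mg/L.
e^(−k_d t) = e^(−0.291×2.620) = 0.4665; e^(−k_a t) = e^(−1.08×2.620) = 0.05904.
D = 6.749 × (0.4665 − 0.05904) + 0.696 × 0.05904 = 2.750 + 0.04109 = 2.791 mg/L.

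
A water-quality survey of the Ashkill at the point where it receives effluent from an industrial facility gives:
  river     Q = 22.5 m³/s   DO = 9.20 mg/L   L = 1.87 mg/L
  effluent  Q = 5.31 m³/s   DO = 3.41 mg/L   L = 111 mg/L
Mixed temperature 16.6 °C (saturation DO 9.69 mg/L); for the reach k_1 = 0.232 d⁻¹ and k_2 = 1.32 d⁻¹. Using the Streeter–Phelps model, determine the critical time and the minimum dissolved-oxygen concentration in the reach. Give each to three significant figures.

t_c ≈ 1.23 d; minimum DO ≈ 6.69 mg/L

Mixed DO = (22.5×9.20 + 5.31×3.41)/(22.5+5.31) = 225.1/27.81 = 8.094 mg/L.
Mixed L₀ = (22.5×1.87 + 5.31×111)/(27.81) = 631.5/27.81 = 22.71 mg/L.
Initial deficit D₀ = C_s − DO₀ = 9.69 − 8.094 = 1.596 mg/L.
t_c = (1/1.088) ln[(1.32/0.232)(1 − 1.596×1.088/(0.232×22.71))] = 0.9191 × ln(3.815) = 1.231 d.
D_c = (0.232/1.32) × 22.71 × e^(−0.232×1.231) = 0.1758 × 22.71 × 0.7516 = 3.000 mg/L.
Minimum DO = 9.69 − 3.000 = 6.690 mg/L.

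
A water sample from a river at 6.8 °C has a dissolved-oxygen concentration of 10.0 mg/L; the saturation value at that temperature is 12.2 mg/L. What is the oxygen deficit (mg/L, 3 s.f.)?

D = C_s − C = 12.2 − 10.0 = 2.20 mg/L.

D ≈ 2.20 mg/L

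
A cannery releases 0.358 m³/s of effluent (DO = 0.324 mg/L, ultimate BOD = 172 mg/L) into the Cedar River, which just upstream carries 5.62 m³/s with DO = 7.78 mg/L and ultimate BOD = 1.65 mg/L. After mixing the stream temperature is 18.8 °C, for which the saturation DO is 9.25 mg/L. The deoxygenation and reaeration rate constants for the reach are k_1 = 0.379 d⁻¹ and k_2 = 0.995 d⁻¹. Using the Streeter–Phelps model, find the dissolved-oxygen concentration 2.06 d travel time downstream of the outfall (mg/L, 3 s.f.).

Mixed DO = (5.62×7.78 + 0.358×0.324)/(5.62+0.358) = 43.84/5.978 = 7.333 mg/L.
Mixed L₀ = (5.62×1.65 + 0.358×172)/(5.978) = 70.85/5.978 = 11.85 mg/L.
Initial deficit D₀ = C_s − DO₀ = 9.25 − 7.333 = 1.917 mg/L.
D(2.06) = [0.379×11.85/(0.995−0.379)](e^(−0.379×2.06) − e^(−0.995×2.06)) + 1.917 e^(−0.995×2.06)
= 7.292 × (0.4581 − 0.1288) + 1.917 × 0.1288 = 2.648 mg/L.
DO = 9.25 − 2.648 = 6.602 mg/L.

DO ≈ 6.60 mg/L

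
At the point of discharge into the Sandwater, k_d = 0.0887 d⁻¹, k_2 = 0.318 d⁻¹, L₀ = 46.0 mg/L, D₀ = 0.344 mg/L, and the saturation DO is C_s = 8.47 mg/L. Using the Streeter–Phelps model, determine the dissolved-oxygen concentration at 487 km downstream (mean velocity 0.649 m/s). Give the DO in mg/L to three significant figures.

DO ≈ 1.34 mg/L

Travel time t = x/v = 487 km / (0.649 m/s) = 487000 m / 0.649 m/s = 750400 s = 8.685 d.
k_d L₀/(k_2−k_d) = 0.0887×46.0/(0.318−0.0887) = 4.080/0.2293 = 17.79 mg/L.
e^(−k_d t) = e^(−0.0887×8.685) = 0.4628; e^(−k_2 t) = e^(−0.318×8.685) = 0.06318.
D = 17.79 × (0.4628 − 0.06318) + 0.344 × 0.06318 = 7.112 + 0.02173 = 7.134 mg/L.
DO = C_s − D = 8.47 − 7.134 = 1.336 mg/L.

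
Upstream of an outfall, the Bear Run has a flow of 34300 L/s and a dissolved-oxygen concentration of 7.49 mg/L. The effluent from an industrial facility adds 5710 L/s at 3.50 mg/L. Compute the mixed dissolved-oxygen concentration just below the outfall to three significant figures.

Flow-weighted mixing: C = (Q_r C_r + Q_w C_w)/(Q_r + Q_w)
= (34300×7.49 + 5710×3.50)/(34300 + 5710) = 276900/40010 = 6.921 mg/L.

6.92 mg/L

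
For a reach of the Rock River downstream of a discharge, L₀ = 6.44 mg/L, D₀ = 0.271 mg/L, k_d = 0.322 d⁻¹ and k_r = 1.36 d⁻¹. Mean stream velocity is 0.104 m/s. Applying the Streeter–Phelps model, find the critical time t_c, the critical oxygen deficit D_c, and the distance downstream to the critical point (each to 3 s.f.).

With k_r/k_d = 4.224 and 1 − D₀(k_r−k_d)/(k_d L₀) = 0.8643,
t_c = ln(4.224 × 0.8643) / (1.36 − 0.322) = ln(3.651) / 1.038 = 1.295/1.038 = 1.248 d.
D_c = (k_d/k_r) L₀ e^(−k_d t_c) = (0.322/1.36) × 6.44 × e^(−0.322×1.248) = 0.2368 × 6.44 × 0.6692 = 1.020 mg/L.
x_c = v t_c = 0.104 m/s × 1.248 d × 86400 s/d = 11210 m ≈ 11.2 km.

t_c ≈ 1.25 d; D_c ≈ 1.02 mg/L; x_c ≈ 11.2 km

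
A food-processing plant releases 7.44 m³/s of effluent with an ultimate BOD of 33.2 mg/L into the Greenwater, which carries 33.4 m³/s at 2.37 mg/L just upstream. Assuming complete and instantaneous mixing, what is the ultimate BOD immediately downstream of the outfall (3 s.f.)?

Flow-weighted mixing: C = (Q_r C_r + Q_w C_w)/(Q_r + Q_w)
= (33.4×2.37 + 7.44×33.2)/(33.4 + 7.44) = 326.2/40.84 = 7.986 mg/L.

7.99 mg/L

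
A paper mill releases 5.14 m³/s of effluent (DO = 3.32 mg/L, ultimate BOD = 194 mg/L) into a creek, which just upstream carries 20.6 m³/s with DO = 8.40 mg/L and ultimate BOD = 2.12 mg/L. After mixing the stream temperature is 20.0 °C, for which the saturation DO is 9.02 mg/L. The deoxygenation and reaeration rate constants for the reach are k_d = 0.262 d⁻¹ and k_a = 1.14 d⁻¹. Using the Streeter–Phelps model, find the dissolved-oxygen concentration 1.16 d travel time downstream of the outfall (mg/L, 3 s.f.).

DO ≈ 2.90 mg/L

Mixed DO = (20.6×8.40 + 5.14×3.32)/(20.6+5.14) = 190.1/25.74 = 7.386 mg/L.
Mixed L₀ = (20.6×2.12 + 5.14×194)/(25.74) = 1041/25.74 = 40.44 mg/L.
Initial deficit D₀ = C_s − DO₀ = 9.02 − 7.386 = 1.634 mg/L.
D(1.16) = [0.262×40.44/(1.14−0.262)](e^(−0.262×1.16) − e^(−1.14×1.16)) + 1.634 e^(−1.14×1.16)
= 12.07 × (0.7379 − 0.2665) + 1.634 × 0.2665 = 6.124 mg/L.
DO = 9.02 − 6.124 = 2.896 mg/L.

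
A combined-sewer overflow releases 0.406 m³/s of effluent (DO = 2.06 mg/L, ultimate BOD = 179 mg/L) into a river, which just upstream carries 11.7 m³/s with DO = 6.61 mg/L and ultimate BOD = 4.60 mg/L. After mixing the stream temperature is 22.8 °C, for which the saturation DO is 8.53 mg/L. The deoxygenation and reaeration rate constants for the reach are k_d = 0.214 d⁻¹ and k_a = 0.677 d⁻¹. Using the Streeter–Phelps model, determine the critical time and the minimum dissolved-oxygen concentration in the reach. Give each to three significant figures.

t_c ≈ 1.28 d; minimum DO ≈ 6.02 mg/L

Mixed DO = (11.7×6.61 + 0.406×2.06)/(11.7+0.406) = 78.17/12.11 = 6.457 mg/L.
Mixed L₀ = (11.7×4.60 + 0.406×179)/(12.11) = 126.5/12.11 = 10.45 mg/L.
Initial deficit D₀ = C_s − DO₀ = 8.53 − 6.457 = 2.073 mg/L.
t_c = (1/0.4630) ln[(0.677/0.214)(1 − 2.073×0.4630/(0.214×10.45))] = 2.160 × ln(1.806) = 1.277 d.
D_c = (0.214/0.677) × 10.45 × e^(−0.214×1.277) = 0.3161 × 10.45 × 0.7609 = 2.513 mg/L.
Minimum DO = 8.53 − 2.513 = 6.017 mg/L.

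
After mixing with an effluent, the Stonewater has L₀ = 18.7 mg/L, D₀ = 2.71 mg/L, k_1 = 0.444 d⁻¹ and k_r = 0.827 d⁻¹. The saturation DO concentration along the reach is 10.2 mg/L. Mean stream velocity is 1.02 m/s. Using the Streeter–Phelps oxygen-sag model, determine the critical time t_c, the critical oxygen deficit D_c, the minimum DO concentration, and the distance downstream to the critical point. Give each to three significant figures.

At the critical point dD/dt = 0, so k_1 L₀ e^(−k_1 t) = k_r D. Substituting D(t) from the Streeter–Phelps equation and solving for t gives
t_c = ln[(k_r/k_1)(1 − D₀(k_r−k_1)/(k_1 L₀))] / (k_r−k_1).
Here k_r−k_1 = 0.3830 d⁻¹ and 1 − D₀(k_r−k_1)/(k_1 L₀) = 1 − 2.71×0.3830/(0.444×18.7) = 0.8750, so
t_c = ln(1.863 × 0.8750) / 0.3830 = 0.4884 / 0.3830 = 1.275 d.
D_c = (k_1/k_r) L₀ e^(−k_1 t_c) = (0.444/0.827) × 18.7 × e^(−0.444×1.275) = 0.5369 × 18.7 × 0.5677 = 5.699 mg/L.
Minimum DO = C_s − D_c = 10.2 − 5.699 = 4.501 mg/L.
x_c = v t_c = 1.02 m/s × 1.275 d × 86400 s/d = 112400 m ≈ 112 km.

t_c ≈ 1.28 d; D_c ≈ 5.70 mg/L; min DO ≈ 4.50 mg/L; x_c ≈ 112 km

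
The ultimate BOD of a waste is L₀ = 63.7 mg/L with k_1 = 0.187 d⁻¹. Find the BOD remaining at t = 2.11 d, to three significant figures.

L ≈ 42.9 mg/L

L_t = L₀ e^(−k_1 t) = 63.7 × e^(−0.187×2.11) = 63.7 × 0.6740 = 42.93 mg/L.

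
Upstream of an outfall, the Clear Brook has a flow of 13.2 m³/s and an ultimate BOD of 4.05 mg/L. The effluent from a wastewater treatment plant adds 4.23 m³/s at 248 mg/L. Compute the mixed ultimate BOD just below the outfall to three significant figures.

63.3 mg/L

Flow-weighted mixing: C = (Q_r C_r + Q_w C_w)/(Q_r + Q_w)
= (13.2×4.05 + 4.23×248)/(13.2 + 4.23) = 1103/17.43 = 63.25 mg/L.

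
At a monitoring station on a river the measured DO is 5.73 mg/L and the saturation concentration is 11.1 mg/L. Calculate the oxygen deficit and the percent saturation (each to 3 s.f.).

D ≈ 5.37 mg/L; 51.6 % saturation

D = C_s − C = 11.1 − 5.73 = 5.37 mg/L.
% saturation = 5.73/11.1 × 100 = 51.6 %.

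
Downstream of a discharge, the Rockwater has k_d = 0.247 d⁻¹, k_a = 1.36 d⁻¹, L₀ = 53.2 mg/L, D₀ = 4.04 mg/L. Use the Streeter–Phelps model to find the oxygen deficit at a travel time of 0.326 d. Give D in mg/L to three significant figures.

k_d L₀/(k_a−k_d) = 0.247×53.2/(1.36−0.247) = 13.14/1.113 = 11.81 mg/L.
e^(−k_d t) = e^(−0.247×0.3260) = 0.9226; e^(−k_a t) = e^(−1.36×0.3260) = 0.6419.
D = 11.81 × (0.9226 − 0.6419) + 4.04 × 0.6419 = 3.315 + 2.593 = 5.908 mg/L.

D ≈ 5.91 mg/L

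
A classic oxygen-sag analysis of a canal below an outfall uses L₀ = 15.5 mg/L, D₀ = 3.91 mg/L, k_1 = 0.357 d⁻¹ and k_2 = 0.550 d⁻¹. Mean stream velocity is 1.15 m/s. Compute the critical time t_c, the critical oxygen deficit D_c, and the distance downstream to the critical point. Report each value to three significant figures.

At the critical point dD/dt = 0, so k_1 L₀ e^(−k_1 t) = k_2 D. Substituting D(t) from the Streeter–Phelps equation and solving for t gives
t_c = ln[(k_2/k_1)(1 − D₀(k_2−k_1)/(k_1 L₀))] / (k_2−k_1).
Here k_2−k_1 = 0.1930 d⁻¹ and 1 − D₀(k_2−k_1)/(k_1 L₀) = 1 − 3.91×0.1930/(0.357×15.5) = 0.8636, so
t_c = ln(1.541 × 0.8636) / 0.1930 = 0.2856 / 0.1930 = 1.480 d.
D_c = (k_1/k_2) L₀ e^(−k_1 t_c) = (0.357/0.550) × 15.5 × e^(−0.357×1.480) = 0.6491 × 15.5 × 0.5897 = 5.932 mg/L.
x_c = v t_c = 1.15 m/s × 1.480 d × 86400 s/d = 147000 m ≈ 147 km.

t_c ≈ 1.48 d; D_c ≈ 5.93 mg/L; x_c ≈ 147 km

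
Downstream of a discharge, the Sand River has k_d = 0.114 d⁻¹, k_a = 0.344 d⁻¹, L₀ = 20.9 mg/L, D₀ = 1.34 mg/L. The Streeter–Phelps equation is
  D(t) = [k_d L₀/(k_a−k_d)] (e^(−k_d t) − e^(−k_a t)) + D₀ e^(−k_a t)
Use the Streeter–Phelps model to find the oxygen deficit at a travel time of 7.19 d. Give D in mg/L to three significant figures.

k_d L₀/(k_a−k_d) = 0.114×20.9/(0.344−0.114) = 2.383/0.2300 = 10.36 mg/L.
e^(−k_d t) = e^(−0.114×7.190) = 0.4406; e^(−k_a t) = e^(−0.344×7.190) = 0.08430.
D = 10.36 × (0.4406 − 0.08430) + 1.34 × 0.08430 = 3.691 + 0.1130 = 3.804 mg/L.

D ≈ 3.80 mg/L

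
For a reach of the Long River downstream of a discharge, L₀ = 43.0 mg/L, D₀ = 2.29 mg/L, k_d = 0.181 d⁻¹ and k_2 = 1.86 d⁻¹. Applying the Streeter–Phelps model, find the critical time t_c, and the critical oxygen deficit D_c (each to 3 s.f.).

t_c ≈ 0.982 d; D_c ≈ 3.50 mg/L

At the critical point dD/dt = 0, so k_d L₀ e^(−k_d t) = k_2 D. Substituting D(t) from the Streeter–Phelps equation and solving for t gives
t_c = ln[(k_2/k_d)(1 − D₀(k_2−k_d)/(k_d L₀))] / (k_2−k_d).
Here k_2−k_d = 1.679 d⁻¹ and 1 − D₀(k_2−k_d)/(k_d L₀) = 1 − 2.29×1.679/(0.181×43.0) = 0.5060, so
t_c = ln(10.28 × 0.5060) / 1.679 = 1.649 / 1.679 = 0.9819 d.
D_c = (k_d/k_2) L₀ e^(−k_d t_c) = (0.181/1.86) × 43.0 × e^(−0.181×0.9819) = 0.09731 × 43.0 × 0.8372 = 3.503 mg/L.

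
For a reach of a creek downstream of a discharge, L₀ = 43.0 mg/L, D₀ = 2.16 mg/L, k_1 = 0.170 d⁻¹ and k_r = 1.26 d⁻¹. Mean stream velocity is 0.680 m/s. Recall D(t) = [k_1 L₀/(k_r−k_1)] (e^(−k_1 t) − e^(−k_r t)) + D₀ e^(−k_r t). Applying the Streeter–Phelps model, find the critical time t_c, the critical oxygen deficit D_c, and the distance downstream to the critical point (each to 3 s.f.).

With k_r/k_1 = 7.412 and 1 − D₀(k_r−k_1)/(k_1 L₀) = 0.6779,
t_c = ln(7.412 × 0.6779) / (1.26 − 0.170) = ln(5.025) / 1.090 = 1.614/1.090 = 1.481 d.
D_c = (k_1/k_r) L₀ e^(−k_1 t_c) = (0.170/1.26) × 43.0 × e^(−0.170×1.481) = 0.1349 × 43.0 × 0.7774 = 4.510 mg/L.
x_c = v t_c = 0.680 m/s × 1.481 d × 86400 s/d = 87010 m ≈ 87.0 km.

t_c ≈ 1.48 d; D_c ≈ 4.51 mg/L; x_c ≈ 87.0 km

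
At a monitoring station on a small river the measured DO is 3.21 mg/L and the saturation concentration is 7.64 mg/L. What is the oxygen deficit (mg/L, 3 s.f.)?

D = C_s − C = 7.64 − 3.21 = 4.43 mg/L.

D ≈ 4.43 mg/L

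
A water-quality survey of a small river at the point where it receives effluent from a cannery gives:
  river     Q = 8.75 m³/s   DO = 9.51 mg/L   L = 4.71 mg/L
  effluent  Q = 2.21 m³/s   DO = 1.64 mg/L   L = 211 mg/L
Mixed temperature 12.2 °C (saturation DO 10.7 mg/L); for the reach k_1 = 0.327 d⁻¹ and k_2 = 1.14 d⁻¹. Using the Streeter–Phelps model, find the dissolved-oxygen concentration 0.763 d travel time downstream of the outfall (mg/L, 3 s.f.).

Mixed DO = (8.75×9.51 + 2.21×1.64)/(8.75+2.21) = 86.84/10.96 = 7.923 mg/L.
Mixed L₀ = (8.75×4.71 + 2.21×211)/(10.96) = 507.5/10.96 = 46.31 mg/L.
Initial deficit D₀ = C_s − DO₀ = 10.7 − 7.923 = 2.777 mg/L.
D(0.763) = [0.327×46.31/(1.14−0.327)](e^(−0.327×0.763) − e^(−1.14×0.763)) + 2.777 e^(−1.14×0.763)
= 18.63 × (0.7792 − 0.4190) + 2.777 × 0.4190 = 7.872 mg/L.
DO = 10.7 − 7.872 = 2.828 mg/L.

DO ≈ 2.83 mg/L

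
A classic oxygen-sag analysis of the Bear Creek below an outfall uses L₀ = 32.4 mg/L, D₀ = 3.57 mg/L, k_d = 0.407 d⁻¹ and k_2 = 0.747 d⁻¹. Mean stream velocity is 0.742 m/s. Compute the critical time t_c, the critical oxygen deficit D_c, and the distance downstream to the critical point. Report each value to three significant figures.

t_c ≈ 1.50 d; D_c ≈ 9.58 mg/L; x_c ≈ 96.3 km

t_c = [1/(k_2−k_d)] ln[(k_2/k_d)(1 − D₀(k_2−k_d)/(k_d L₀))]
= [1/(0.747−0.407)] ln[(0.747/0.407)(1 − 3.57×0.3400/(0.407×32.4))]
= (1/0.3400) ln[1.835 × 0.9080] = 2.941 × ln(1.666) = 2.941 × 0.5107 = 1.502 d.
D_c = (k_d/k_2) L₀ e^(−k_d t_c) = (0.407/0.747) × 32.4 × e^(−0.407×1.502) = 0.5448 × 32.4 × 0.5426 = 9.579 mg/L.
x_c = v t_c = 0.742 m/s × 1.502 d × 86400 s/d = 96290 m ≈ 96.3 km.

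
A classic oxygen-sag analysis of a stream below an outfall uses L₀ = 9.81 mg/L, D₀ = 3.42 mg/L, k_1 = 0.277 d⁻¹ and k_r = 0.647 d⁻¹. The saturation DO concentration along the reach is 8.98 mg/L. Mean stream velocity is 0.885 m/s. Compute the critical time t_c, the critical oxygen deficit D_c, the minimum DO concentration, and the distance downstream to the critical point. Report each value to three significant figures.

t_c ≈ 0.599 d; D_c ≈ 3.56 mg/L; min DO ≈ 5.42 mg/L; x_c ≈ 45.8 km

t_c = [1/(k_r−k_1)] ln[(k_r/k_1)(1 − D₀(k_r−k_1)/(k_1 L₀))]
= [1/(0.647−0.277)] ln[(0.647/0.277)(1 − 3.42×0.3700/(0.277×9.81))]
= (1/0.3700) ln[2.336 × 0.5343] = 2.703 × ln(1.248) = 2.703 × 0.2216 = 0.5989 d.
L(t_c) = L₀ e^(−k_1 t_c) = 9.81 × 0.8471 = 8.310 mg/L, and at the critical point k_r D_c = k_1 L, so D_c = (0.277/0.647) × 8.310 = 3.558 mg/L.
Minimum DO = C_s − D_c = 8.98 − 3.558 = 5.422 mg/L.
x_c = v t_c = 0.885 m/s × 0.5989 d × 86400 s/d = 45790 m ≈ 45.8 km.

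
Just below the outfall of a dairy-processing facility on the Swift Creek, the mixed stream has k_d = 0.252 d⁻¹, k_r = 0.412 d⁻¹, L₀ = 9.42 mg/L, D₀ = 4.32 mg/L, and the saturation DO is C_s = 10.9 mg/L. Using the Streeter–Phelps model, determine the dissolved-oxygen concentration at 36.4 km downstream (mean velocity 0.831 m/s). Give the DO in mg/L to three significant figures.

Travel time t = x/v = 36.4 km / (0.831 m/s) = 36400 m / 0.831 m/s = 43800 s = 0.5070 d.
k_d L₀/(k_r−k_d) = 0.252×9.42/(0.412−0.252) = 2.374/0.1600 = 14.84 mg/L.
e^(−k_d t) = e^(−0.252×0.5070) = 0.8801; e^(−k_r t) = e^(−0.412×0.5070) = 0.8115.
D = 14.84 × (0.8801 − 0.8115) + 4.32 × 0.8115 = 1.017 + 3.506 = 4.523 mg/L.
DO = C_s − D = 10.9 − 4.523 = 6.377 mg/L.

DO ≈ 6.38 mg/L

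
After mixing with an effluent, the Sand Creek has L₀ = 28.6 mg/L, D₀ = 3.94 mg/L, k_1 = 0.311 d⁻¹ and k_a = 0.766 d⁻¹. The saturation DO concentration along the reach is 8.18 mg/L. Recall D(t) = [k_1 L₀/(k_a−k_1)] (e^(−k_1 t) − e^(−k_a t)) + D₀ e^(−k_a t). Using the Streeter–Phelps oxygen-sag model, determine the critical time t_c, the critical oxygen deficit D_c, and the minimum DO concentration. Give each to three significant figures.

t_c ≈ 1.49 d; D_c ≈ 7.31 mg/L; min DO ≈ 0.866 mg/L

t_c = [1/(k_a−k_1)] ln[(k_a/k_1)(1 − D₀(k_a−k_1)/(k_1 L₀))]
= [1/(0.766−0.311)] ln[(0.766/0.311)(1 − 3.94×0.4550/(0.311×28.6))]
= (1/0.4550) ln[2.463 × 0.7985] = 2.198 × ln(1.967) = 2.198 × 0.6763 = 1.486 d.
D_c = (k_1/k_a) L₀ e^(−k_1 t_c) = (0.311/0.766) × 28.6 × e^(−0.311×1.486) = 0.4060 × 28.6 × 0.6299 = 7.314 mg/L.
Minimum DO = C_s − D_c = 8.18 − 7.314 = 0.8663 mg/L.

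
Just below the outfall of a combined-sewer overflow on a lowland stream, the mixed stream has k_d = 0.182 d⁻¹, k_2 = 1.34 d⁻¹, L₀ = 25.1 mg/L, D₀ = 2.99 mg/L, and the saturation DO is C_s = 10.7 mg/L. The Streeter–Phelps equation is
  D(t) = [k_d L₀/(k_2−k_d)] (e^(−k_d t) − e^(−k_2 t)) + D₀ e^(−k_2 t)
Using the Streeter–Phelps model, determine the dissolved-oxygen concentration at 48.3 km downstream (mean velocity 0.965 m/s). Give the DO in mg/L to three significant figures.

Travel time t = x/v = 48.3 km / (0.965 m/s) = 48300 m / 0.965 m/s = 50050 s = 0.5793 d.
k_d L₀/(k_2−k_d) = 0.182×25.1/(1.34−0.182) = 4.568/1.158 = 3.945 mg/L.
e^(−k_d t) = e^(−0.182×0.5793) = 0.8999; e^(−k_2 t) = e^(−1.34×0.5793) = 0.4601.
D = 3.945 × (0.8999 − 0.4601) + 2.99 × 0.4601 = 1.735 + 1.376 = 3.111 mg/L.
DO = C_s − D = 10.7 − 3.111 = 7.589 mg/L.

DO ≈ 7.59 mg/L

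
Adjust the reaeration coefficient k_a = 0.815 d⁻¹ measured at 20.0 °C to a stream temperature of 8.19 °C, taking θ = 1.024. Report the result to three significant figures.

k_a ≈ 0.616 d⁻¹

k_a(T₂) = k_a(T₁) · θ^(T₂−T₁) = 0.815 × 1.024^(8.19−20.0)
= 0.815 × 1.024^-11.8 = 0.815 × 0.7557 = 0.6159 d⁻¹.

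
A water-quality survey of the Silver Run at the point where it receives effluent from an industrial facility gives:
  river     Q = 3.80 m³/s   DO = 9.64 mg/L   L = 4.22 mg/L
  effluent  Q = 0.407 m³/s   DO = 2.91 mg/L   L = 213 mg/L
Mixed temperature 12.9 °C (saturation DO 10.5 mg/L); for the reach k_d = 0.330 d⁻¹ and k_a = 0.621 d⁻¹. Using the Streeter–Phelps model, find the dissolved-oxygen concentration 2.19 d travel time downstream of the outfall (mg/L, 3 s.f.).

DO ≈ 3.78 mg/L

Mixed DO = (3.80×9.64 + 0.407×2.91)/(3.80+0.407) = 37.82/4.207 = 8.989 mg/L.
Mixed L₀ = (3.80×4.22 + 0.407×213)/(4.207) = 102.7/4.207 = 24.42 mg/L.
Initial deficit D₀ = C_s − DO₀ = 10.5 − 8.989 = 1.511 mg/L.
D(2.19) = [0.330×24.42/(0.621−0.330)](e^(−0.330×2.19) − e^(−0.621×2.19)) + 1.511 e^(−0.621×2.19)
= 27.69 × (0.4854 − 0.2567) + 1.511 × 0.2567 = 6.723 mg/L.
DO = 10.5 − 6.723 = 3.777 mg/L.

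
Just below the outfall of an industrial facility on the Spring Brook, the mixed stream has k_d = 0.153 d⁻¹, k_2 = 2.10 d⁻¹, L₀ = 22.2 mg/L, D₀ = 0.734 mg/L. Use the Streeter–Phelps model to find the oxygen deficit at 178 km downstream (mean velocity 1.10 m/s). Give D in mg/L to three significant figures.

Travel time t = x/v = 178 km / (1.10 m/s) = 178000 m / 1.10 m/s = 161800 s = 1.873 d.
k_d L₀/(k_2−k_d) = 0.153×22.2/(2.10−0.153) = 3.397/1.947 = 1.745 mg/L.
e^(−k_d t) = e^(−0.153×1.873) = 0.7508; e^(−k_2 t) = e^(−2.10×1.873) = 0.01958.
D = 1.745 × (0.7508 − 0.01958) + 0.734 × 0.01958 = 1.276 + 0.01437 = 1.290 mg/L.

D ≈ 1.29 mg/L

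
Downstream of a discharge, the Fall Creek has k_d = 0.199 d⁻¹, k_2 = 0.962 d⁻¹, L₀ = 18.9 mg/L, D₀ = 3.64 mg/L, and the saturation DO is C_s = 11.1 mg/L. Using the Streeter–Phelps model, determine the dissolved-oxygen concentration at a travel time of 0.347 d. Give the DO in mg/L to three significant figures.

DO ≈ 7.42 mg/L

k_d L₀/(k_2−k_d) = 0.199×18.9/(0.962−0.199) = 3.761/0.7630 = 4.929 mg/L.
e^(−k_d t) = e^(−0.199×0.3470) = 0.9333; e^(−k_2 t) = e^(−0.962×0.3470) = 0.7162.
D = 4.929 × (0.9333 − 0.7162) + 3.64 × 0.7162 = 1.070 + 2.607 = 3.677 mg/L.
DO = C_s − D = 11.1 − 3.677 = 7.423 mg/L.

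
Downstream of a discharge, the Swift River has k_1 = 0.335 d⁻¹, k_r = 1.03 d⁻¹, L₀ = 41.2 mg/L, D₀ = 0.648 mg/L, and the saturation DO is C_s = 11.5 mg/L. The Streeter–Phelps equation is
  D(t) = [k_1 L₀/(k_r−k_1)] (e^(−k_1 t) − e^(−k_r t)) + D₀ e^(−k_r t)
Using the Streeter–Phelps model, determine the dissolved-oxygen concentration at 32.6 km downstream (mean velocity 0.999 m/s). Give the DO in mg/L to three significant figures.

DO ≈ 7.02 mg/L

Travel time t = x/v = 32.6 km / (0.999 m/s) = 32600 m / 0.999 m/s = 32630 s = 0.3777 d.
k_1 L₀/(k_r−k_1) = 0.335×41.2/(1.03−0.335) = 13.80/0.6950 = 19.86 mg/L.
e^(−k_1 t) = e^(−0.335×0.3777) = 0.8812; e^(−k_r t) = e^(−1.03×0.3777) = 0.6777.
D = 19.86 × (0.8812 − 0.6777) + 0.648 × 0.6777 = 4.040 + 0.4392 = 4.479 mg/L.
DO = C_s − D = 11.5 − 4.479 = 7.021 mg/L.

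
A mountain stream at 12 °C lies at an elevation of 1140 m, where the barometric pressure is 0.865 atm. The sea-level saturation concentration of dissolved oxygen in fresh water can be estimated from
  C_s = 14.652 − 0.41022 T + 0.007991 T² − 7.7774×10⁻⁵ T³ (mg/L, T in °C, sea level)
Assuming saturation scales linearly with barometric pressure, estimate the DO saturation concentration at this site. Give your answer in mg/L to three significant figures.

At sea level: C_s = 14.652 − 0.41022×12 + 0.007991×12² − 7.7774×10⁻⁵×12³ = 10.75 mg/L.
Pressure correction: C_s' = 10.75 × 0.865 = 9.295 mg/L.

C_s ≈ 9.30 mg/L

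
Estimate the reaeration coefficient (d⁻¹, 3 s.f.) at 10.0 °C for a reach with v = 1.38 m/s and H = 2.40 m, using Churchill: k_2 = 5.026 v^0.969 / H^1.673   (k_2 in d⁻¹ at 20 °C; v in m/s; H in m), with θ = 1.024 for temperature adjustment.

k_2(20) = 5.026 × 1.38^0.969 / 2.40^1.673 = 5.026 × 1.366 / 4.326 = 1.587 d⁻¹.
k_2(10.0) = 1.587 × 1.024^(10.0−20) = 1.587 × 0.7889 = 1.252 d⁻¹.

k_2 ≈ 1.25 d⁻¹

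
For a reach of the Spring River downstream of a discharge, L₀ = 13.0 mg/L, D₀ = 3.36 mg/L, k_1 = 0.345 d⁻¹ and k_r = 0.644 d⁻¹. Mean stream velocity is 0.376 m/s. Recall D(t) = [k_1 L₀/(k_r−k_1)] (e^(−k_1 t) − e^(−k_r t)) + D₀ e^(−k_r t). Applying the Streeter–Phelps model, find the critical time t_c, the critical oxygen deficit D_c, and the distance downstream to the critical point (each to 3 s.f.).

t_c ≈ 1.24 d; D_c ≈ 4.54 mg/L; x_c ≈ 40.3 km

With k_r/k_1 = 1.867 and 1 − D₀(k_r−k_1)/(k_1 L₀) = 0.7760,
t_c = ln(1.867 × 0.7760) / (0.644 − 0.345) = ln(1.449) / 0.2990 = 0.3706/0.2990 = 1.239 d.
D_c = (k_1/k_r) L₀ e^(−k_1 t_c) = (0.345/0.644) × 13.0 × e^(−0.345×1.239) = 0.5357 × 13.0 × 0.6521 = 4.541 mg/L.
x_c = v t_c = 0.376 m/s × 1.239 d × 86400 s/d = 40260 m ≈ 40.3 km.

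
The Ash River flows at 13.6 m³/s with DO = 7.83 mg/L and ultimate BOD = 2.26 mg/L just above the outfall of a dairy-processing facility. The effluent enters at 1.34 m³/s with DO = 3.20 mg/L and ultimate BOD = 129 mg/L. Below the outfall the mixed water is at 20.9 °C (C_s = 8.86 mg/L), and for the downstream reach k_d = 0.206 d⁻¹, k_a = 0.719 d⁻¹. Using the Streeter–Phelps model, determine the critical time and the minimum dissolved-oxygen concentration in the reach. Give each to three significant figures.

Mixed DO = (13.6×7.83 + 1.34×3.20)/(13.6+1.34) = 110.8/14.94 = 7.415 mg/L.
Mixed L₀ = (13.6×2.26 + 1.34×129)/(14.94) = 203.6/14.94 = 13.63 mg/L.
Initial deficit D₀ = C_s − DO₀ = 8.86 − 7.415 = 1.445 mg/L.
t_c = (1/0.5130) ln[(0.719/0.206)(1 − 1.445×0.5130/(0.206×13.63))] = 1.949 × ln(2.568) = 1.839 d.
D_c = (0.206/0.719) × 13.63 × e^(−0.206×1.839) = 0.2865 × 13.63 × 0.6847 = 2.673 mg/L.
Minimum DO = 8.86 − 2.673 = 6.187 mg/L.

t_c ≈ 1.84 d; minimum DO ≈ 6.19 mg/L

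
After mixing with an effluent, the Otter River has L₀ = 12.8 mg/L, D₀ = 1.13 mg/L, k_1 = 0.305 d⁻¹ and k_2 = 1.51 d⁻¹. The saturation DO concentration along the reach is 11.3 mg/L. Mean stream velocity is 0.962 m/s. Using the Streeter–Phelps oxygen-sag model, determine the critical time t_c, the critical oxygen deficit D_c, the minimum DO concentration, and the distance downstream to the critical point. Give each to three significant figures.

t_c = [1/(k_2−k_1)] ln[(k_2/k_1)(1 − D₀(k_2−k_1)/(k_1 L₀))]
= [1/(1.51−0.305)] ln[(1.51/0.305)(1 − 1.13×1.205/(0.305×12.8))]
= (1/1.205) ln[4.951 × 0.6512] = 0.8299 × ln(3.224) = 0.8299 × 1.171 = 0.9715 d.
D_c = (k_1/k_2) L₀ e^(−k_1 t_c) = (0.305/1.51) × 12.8 × e^(−0.305×0.9715) = 0.2020 × 12.8 × 0.7436 = 1.922 mg/L.
Minimum DO = C_s − D_c = 11.3 − 1.922 = 9.378 mg/L.
x_c = v t_c = 0.962 m/s × 0.9715 d × 86400 s/d = 80750 m ≈ 80.7 km.

t_c ≈ 0.971 d; D_c ≈ 1.92 mg/L; min DO ≈ 9.38 mg/L; x_c ≈ 80.7 km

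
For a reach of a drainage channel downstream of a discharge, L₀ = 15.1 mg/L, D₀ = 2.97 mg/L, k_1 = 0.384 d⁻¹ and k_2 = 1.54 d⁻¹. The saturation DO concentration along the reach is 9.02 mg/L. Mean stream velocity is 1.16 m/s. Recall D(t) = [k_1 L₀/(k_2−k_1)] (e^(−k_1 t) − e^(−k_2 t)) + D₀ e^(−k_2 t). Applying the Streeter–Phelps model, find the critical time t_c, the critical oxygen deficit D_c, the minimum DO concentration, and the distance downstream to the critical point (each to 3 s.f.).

t_c = [1/(k_2−k_1)] ln[(k_2/k_1)(1 − D₀(k_2−k_1)/(k_1 L₀))]
= [1/(1.54−0.384)] ln[(1.54/0.384)(1 − 2.97×1.156/(0.384×15.1))]
= (1/1.156) ln[4.010 × 0.4079] = 0.8651 × ln(1.636) = 0.8651 × 0.4921 = 0.4257 d.
L(t_c) = L₀ e^(−k_1 t_c) = 15.1 × 0.8492 = 12.82 mg/L, and at the critical point k_2 D_c = k_1 L, so D_c = (0.384/1.54) × 12.82 = 3.197 mg/L.
Minimum DO = C_s − D_c = 9.02 − 3.197 = 5.823 mg/L.
x_c = v t_c = 1.16 m/s × 0.4257 d × 86400 s/d = 42670 m ≈ 42.7 km.

t_c ≈ 0.426 d; D_c ≈ 3.20 mg/L; min DO ≈ 5.82 mg/L; x_c ≈ 42.7 km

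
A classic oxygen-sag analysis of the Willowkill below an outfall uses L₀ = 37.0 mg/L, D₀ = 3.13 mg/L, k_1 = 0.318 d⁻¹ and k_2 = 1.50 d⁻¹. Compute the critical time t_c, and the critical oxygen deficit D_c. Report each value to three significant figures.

t_c ≈ 0.993 d; D_c ≈ 5.72 mg/L

At the critical point dD/dt = 0, so k_1 L₀ e^(−k_1 t) = k_2 D. Substituting D(t) from the Streeter–Phelps equation and solving for t gives
t_c = ln[(k_2/k_1)(1 − D₀(k_2−k_1)/(k_1 L₀))] / (k_2−k_1).
Here k_2−k_1 = 1.182 d⁻¹ and 1 − D₀(k_2−k_1)/(k_1 L₀) = 1 − 3.13×1.182/(0.318×37.0) = 0.6856, so
t_c = ln(4.717 × 0.6856) / 1.182 = 1.174 / 1.182 = 0.9929 d.
D_c = (k_1/k_2) L₀ e^(−k_1 t_c) = (0.318/1.50) × 37.0 × e^(−0.318×0.9929) = 0.2120 × 37.0 × 0.7292 = 5.720 mg/L.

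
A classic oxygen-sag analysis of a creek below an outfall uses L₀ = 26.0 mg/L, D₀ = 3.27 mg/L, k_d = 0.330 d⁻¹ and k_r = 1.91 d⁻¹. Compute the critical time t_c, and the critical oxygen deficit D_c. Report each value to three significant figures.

At the critical point dD/dt = 0, so k_d L₀ e^(−k_d t) = k_r D. Substituting D(t) from the Streeter–Phelps equation and solving for t gives
t_c = ln[(k_r/k_d)(1 − D₀(k_r−k_d)/(k_d L₀))] / (k_r−k_d).
Here k_r−k_d = 1.580 d⁻¹ and 1 − D₀(k_r−k_d)/(k_d L₀) = 1 − 3.27×1.580/(0.330×26.0) = 0.3978, so
t_c = ln(5.788 × 0.3978) / 1.580 = 0.8340 / 1.580 = 0.5279 d.
L(t_c) = L₀ e^(−k_d t_c) = 26.0 × 0.8401 = 21.84 mg/L, and at the critical point k_r D_c = k_d L, so D_c = (0.330/1.91) × 21.84 = 3.774 mg/L.

t_c ≈ 0.528 d; D_c ≈ 3.77 mg/L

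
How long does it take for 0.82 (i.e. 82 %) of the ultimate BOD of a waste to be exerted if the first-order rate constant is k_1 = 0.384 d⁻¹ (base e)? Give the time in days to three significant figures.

y/L₀ = 1 − e^(−k_1 t) = 0.82 ⇒ e^(−k_1 t) = 0.180
t = −ln(0.180) / 0.384 = 1.715 / 0.384 = 4.466 d.

t ≈ 4.47 d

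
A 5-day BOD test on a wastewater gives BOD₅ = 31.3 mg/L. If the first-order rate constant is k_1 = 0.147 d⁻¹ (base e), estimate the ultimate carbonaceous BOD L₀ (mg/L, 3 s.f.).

L₀ ≈ 60.1 mg/L

BOD₅ = L₀(1 − e^(−5k_1)) ⇒ L₀ = BOD₅ / (1 − e^(−5×0.147))
= 31.3 / (1 − 0.4795) = 31.3 / 0.5205 = 60.14 mg/L.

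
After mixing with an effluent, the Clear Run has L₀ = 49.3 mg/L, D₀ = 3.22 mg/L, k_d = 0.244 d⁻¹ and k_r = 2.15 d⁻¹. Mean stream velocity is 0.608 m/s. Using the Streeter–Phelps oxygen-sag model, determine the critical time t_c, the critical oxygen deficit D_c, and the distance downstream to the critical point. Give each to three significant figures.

At the critical point dD/dt = 0, so k_d L₀ e^(−k_d t) = k_r D. Substituting D(t) from the Streeter–Phelps equation and solving for t gives
t_c = ln[(k_r/k_d)(1 − D₀(k_r−k_d)/(k_d L₀))] / (k_r−k_d).
Here k_r−k_d = 1.906 d⁻¹ and 1 − D₀(k_r−k_d)/(k_d L₀) = 1 − 3.22×1.906/(0.244×49.3) = 0.4898, so
t_c = ln(8.811 × 0.4898) / 1.906 = 1.462 / 1.906 = 0.7672 d.
D_c = (k_d/k_r) L₀ e^(−k_d t_c) = (0.244/2.15) × 49.3 × e^(−0.244×0.7672) = 0.1135 × 49.3 × 0.8293 = 4.640 mg/L.
x_c = v t_c = 0.608 m/s × 0.7672 d × 86400 s/d = 40300 m ≈ 40.3 km.

t_c ≈ 0.767 d; D_c ≈ 4.64 mg/L; x_c ≈ 40.3 km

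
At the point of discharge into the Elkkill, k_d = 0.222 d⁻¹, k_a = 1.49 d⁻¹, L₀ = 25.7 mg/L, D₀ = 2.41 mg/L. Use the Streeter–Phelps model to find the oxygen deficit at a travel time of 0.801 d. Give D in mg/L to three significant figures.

D ≈ 3.13 mg/L

k_d L₀/(k_a−k_d) = 0.222×25.7/(1.49−0.222) = 5.705/1.268 = 4.500 mg/L.
e^(−k_d t) = e^(−0.222×0.8010) = 0.8371; e^(−k_a t) = e^(−1.49×0.8010) = 0.3032.
D = 4.500 × (0.8371 − 0.3032) + 2.41 × 0.3032 = 2.402 + 0.7306 = 3.133 mg/L.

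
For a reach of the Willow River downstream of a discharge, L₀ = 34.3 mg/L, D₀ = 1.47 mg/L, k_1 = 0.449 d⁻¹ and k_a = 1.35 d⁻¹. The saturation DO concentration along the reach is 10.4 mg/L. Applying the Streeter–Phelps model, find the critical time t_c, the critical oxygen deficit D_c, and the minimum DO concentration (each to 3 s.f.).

t_c ≈ 1.12 d; D_c ≈ 6.89 mg/L; min DO ≈ 3.51 mg/L

With k_a/k_1 = 3.007 and 1 − D₀(k_a−k_1)/(k_1 L₀) = 0.9140,
t_c = ln(3.007 × 0.9140) / (1.35 − 0.449) = ln(2.748) / 0.9010 = 1.011/0.9010 = 1.122 d.
L(t_c) = L₀ e^(−k_1 t_c) = 34.3 × 0.6042 = 20.73 mg/L, and at the critical point k_a D_c = k_1 L, so D_c = (0.449/1.35) × 20.73 = 6.893 mg/L.
Minimum DO = C_s − D_c = 10.4 − 6.893 = 3.507 mg/L.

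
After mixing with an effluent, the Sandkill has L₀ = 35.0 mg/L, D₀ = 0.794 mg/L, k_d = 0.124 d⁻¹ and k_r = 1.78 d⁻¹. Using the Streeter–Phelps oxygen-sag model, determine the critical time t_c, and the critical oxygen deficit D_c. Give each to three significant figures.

t_c ≈ 1.39 d; D_c ≈ 2.05 mg/L

t_c = [1/(k_r−k_d)] ln[(k_r/k_d)(1 − D₀(k_r−k_d)/(k_d L₀))]
= [1/(1.78−0.124)] ln[(1.78/0.124)(1 − 0.794×1.656/(0.124×35.0))]
= (1/1.656) ln[14.35 × 0.6970] = 0.6039 × ln(10.01) = 0.6039 × 2.303 = 1.391 d.
D_c = (k_d/k_r) L₀ e^(−k_d t_c) = (0.124/1.78) × 35.0 × e^(−0.124×1.391) = 0.06966 × 35.0 × 0.8416 = 2.052 mg/L.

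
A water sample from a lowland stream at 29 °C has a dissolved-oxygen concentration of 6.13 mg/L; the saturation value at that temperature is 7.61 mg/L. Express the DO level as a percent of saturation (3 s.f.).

% saturation = C/C_s × 100 = 6.13/7.61 × 100 = 80.6 %.

80.6 % saturation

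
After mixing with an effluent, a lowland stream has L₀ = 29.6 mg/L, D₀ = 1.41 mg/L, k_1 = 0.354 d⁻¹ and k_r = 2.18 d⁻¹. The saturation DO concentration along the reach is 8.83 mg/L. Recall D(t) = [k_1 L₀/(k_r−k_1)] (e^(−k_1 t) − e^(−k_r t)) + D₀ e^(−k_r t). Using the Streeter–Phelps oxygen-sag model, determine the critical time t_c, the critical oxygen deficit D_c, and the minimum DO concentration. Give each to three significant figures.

t_c ≈ 0.841 d; D_c ≈ 3.57 mg/L; min DO ≈ 5.26 mg/L

t_c = [1/(k_r−k_1)] ln[(k_r/k_1)(1 − D₀(k_r−k_1)/(k_1 L₀))]
= [1/(2.18−0.354)] ln[(2.18/0.354)(1 − 1.41×1.826/(0.354×29.6))]
= (1/1.826) ln[6.158 × 0.7543] = 0.5476 × ln(4.645) = 0.5476 × 1.536 = 0.8411 d.
D_c = (k_1/k_r) L₀ e^(−k_1 t_c) = (0.354/2.18) × 29.6 × e^(−0.354×0.8411) = 0.1624 × 29.6 × 0.7425 = 3.569 mg/L.
Minimum DO = C_s − D_c = 8.83 − 3.569 = 5.261 mg/L.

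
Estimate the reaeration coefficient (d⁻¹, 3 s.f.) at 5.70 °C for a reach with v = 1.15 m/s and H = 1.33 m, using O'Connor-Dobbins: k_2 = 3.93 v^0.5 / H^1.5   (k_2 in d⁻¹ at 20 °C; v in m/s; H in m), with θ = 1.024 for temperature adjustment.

k_2 ≈ 1.96 d⁻¹

k_2(20) = 3.93 × 1.15^0.5 / 1.33^1.5 = 3.93 × 1.072 / 1.534 = 2.748 d⁻¹.
k_2(5.70) = 2.748 × 1.024^(5.70−20) = 2.748 × 0.7124 = 1.957 d⁻¹.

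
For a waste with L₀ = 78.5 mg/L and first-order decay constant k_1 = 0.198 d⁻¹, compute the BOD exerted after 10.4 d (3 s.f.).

y ≈ 68.5 mg/L

y_t = L₀(1 − e^(−k_1 t)) = 78.5 × (1 − e^(−0.198×10.4))
= 78.5 × (1 − 0.1276) = 78.5 × 0.8724 = 68.49 mg/L.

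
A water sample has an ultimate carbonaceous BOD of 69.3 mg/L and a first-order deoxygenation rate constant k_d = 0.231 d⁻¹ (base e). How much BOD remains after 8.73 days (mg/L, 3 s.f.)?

L ≈ 9.22 mg/L

L_t = L₀ e^(−k_d t) = 69.3 × e^(−0.231×8.73) = 69.3 × 0.1331 = 9.224 mg/L.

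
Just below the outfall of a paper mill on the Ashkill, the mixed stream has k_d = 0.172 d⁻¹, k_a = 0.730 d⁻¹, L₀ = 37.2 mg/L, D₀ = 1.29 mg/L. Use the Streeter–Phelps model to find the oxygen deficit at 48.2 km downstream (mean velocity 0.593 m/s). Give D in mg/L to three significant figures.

Travel time t = x/v = 48.2 km / (0.593 m/s) = 48200 m / 0.593 m/s = 81280 s = 0.9408 d.
k_d L₀/(k_a−k_d) = 0.172×37.2/(0.730−0.172) = 6.398/0.5580 = 11.47 mg/L.
e^(−k_d t) = e^(−0.172×0.9408) = 0.8506; e^(−k_a t) = e^(−0.730×0.9408) = 0.5032.
D = 11.47 × (0.8506 − 0.5032) + 1.29 × 0.5032 = 3.983 + 0.6491 = 4.633 mg/L.

D ≈ 4.63 mg/L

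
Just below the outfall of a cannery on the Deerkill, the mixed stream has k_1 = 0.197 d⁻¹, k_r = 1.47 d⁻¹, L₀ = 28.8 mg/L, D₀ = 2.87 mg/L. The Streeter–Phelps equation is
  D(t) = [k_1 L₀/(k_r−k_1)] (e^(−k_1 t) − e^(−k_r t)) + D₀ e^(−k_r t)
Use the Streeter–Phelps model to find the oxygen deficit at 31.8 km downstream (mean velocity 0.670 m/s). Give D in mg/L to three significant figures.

D ≈ 3.29 mg/L

Travel time t = x/v = 31.8 km / (0.670 m/s) = 31800 m / 0.670 m/s = 47460 s = 0.5493 d.
k_1 L₀/(k_r−k_1) = 0.197×28.8/(1.47−0.197) = 5.674/1.273 = 4.457 mg/L.
e^(−k_1 t) = e^(−0.197×0.5493) = 0.8974; e^(−k_r t) = e^(−1.47×0.5493) = 0.4460.
D = 4.457 × (0.8974 − 0.4460) + 2.87 × 0.4460 = 2.012 + 1.280 = 3.292 mg/L.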